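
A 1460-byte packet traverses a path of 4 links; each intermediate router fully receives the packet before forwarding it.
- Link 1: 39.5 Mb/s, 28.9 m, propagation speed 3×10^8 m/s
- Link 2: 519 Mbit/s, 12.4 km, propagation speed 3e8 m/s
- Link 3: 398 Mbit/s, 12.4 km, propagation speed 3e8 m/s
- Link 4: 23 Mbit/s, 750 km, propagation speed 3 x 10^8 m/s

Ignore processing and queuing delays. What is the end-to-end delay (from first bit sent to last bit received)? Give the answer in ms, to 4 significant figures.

L = 1460 × 8 = 11680 bits.
Transmission delays (L/R per hop): 0.295696, 0.0225048, 0.0293467, 0.507826 ms; sum = 0.855374 ms.
Propagation delays (d/s per hop): 9.63333e-05, 0.0413333, 0.0413333, 2.5 ms; sum = 2.58276 ms.
End-to-end = 3.438 ms.

3.438 ms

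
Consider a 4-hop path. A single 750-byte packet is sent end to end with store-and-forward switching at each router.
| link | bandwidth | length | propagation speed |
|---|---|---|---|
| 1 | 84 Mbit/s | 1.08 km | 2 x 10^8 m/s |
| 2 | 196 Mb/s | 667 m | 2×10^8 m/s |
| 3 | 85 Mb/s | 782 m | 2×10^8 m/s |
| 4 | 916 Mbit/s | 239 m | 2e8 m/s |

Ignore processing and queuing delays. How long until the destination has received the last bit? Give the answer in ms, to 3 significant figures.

0.193 ms

L = 750 × 8 = 6000 bits.
Transmission delays (L/R per hop): 0.0714286, 0.0306122, 0.0705882, 0.00655022 ms; sum = 0.179179 ms.
Propagation delays (d/s per hop): 0.0054, 0.003335, 0.00391, 0.001195 ms; sum = 0.01384 ms.
End-to-end = 0.193 ms.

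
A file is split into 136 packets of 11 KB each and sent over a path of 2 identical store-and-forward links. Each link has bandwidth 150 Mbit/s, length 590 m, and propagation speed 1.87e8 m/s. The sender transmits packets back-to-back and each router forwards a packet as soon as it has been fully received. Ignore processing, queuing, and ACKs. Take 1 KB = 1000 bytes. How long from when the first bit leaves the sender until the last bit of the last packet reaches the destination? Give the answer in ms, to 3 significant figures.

80.4 ms

Per-hop transmission t_tx = L/R = 88000/150000000 = 0.586667 ms.
Per-hop propagation t_prop = 590/187000000 = 0.00315508 ms.
Pipeline fill: first packet needs 2·t_tx to clear all hops; remaining 135 packets each add one t_tx.
Total = (2+136-1)·t_tx + 2·t_prop = 137·0.586667 + 2·0.00315508 = 80.4 ms.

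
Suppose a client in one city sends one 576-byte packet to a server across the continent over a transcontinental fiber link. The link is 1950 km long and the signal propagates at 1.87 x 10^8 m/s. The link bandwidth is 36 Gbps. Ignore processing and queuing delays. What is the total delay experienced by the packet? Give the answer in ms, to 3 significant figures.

10.4 ms

L = 576 × 8 = 4608 bits.
Transmission delay = L/R = 4608 / 36000000000 = 0.000128 ms.
Propagation delay = d/s = 1950000 m / 187000000 m/s = 10.4278 ms.
Total = 10.4 ms.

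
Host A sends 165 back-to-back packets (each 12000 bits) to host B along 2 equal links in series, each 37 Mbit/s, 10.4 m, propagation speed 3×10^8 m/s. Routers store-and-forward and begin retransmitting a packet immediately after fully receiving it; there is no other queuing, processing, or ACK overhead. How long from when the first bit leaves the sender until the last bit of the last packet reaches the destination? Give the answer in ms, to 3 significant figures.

Per-hop transmission t_tx = L/R = 12000/37000000 = 0.324324 ms.
Per-hop propagation t_prop = 10.4/300000000 = 3.46667e-05 ms.
Pipeline fill: first packet needs 2·t_tx to clear all hops; remaining 164 packets each add one t_tx.
Total = (2+165-1)·t_tx + 2·t_prop = 166·0.324324 + 2·3.46667e-05 = 53.8 ms.

53.8 ms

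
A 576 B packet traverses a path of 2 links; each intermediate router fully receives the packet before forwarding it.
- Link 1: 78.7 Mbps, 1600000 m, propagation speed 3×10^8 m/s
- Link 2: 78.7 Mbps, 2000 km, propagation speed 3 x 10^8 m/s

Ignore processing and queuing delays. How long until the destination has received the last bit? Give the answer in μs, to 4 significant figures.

12120 μs

L = 576 × 8 = 4608 bits.
Transmission delay per hop = L/R = 4608/78700000 = 58.5515 μs; 2 hops → 117.103 μs.
Propagation delays (d/s per hop): 5333.33, 6666.67 μs; sum = 12000 μs.
End-to-end = 12120 μs.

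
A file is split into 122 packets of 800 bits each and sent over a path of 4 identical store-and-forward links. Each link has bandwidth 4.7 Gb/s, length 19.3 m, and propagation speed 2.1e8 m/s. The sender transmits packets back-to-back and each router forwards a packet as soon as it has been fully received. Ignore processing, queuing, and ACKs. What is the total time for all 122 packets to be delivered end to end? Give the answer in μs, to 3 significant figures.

Per-hop transmission t_tx = L/R = 800/4700000000 = 0.170213 μs.
Per-hop propagation t_prop = 19.3/210000000 = 0.0919048 μs.
Pipeline fill: first packet needs 4·t_tx to clear all hops; remaining 121 packets each add one t_tx.
Total = (4+122-1)·t_tx + 4·t_prop = 125·0.170213 + 4·0.0919048 = 21.6 μs.

21.6 μs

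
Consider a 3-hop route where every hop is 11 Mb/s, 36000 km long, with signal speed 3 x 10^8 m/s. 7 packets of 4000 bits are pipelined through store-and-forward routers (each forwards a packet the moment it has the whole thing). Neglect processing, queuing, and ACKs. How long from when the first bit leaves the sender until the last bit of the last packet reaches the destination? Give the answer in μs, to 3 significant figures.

Per-hop transmission t_tx = L/R = 4000/11000000 = 363.636 μs.
Per-hop propagation t_prop = 36000000/300000000 = 120000 μs.
Pipeline fill: first packet needs 3·t_tx to clear all hops; remaining 6 packets each add one t_tx.
Total = (3+7-1)·t_tx + 3·t_prop = 9·363.636 + 3·120000 = 363000 μs.

363000 μs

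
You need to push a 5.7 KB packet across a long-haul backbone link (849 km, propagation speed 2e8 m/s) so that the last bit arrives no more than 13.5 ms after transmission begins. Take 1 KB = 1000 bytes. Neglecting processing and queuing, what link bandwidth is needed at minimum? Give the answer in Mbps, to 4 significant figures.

4.927 Mbps

L = 45600 bits.
Propagation delay = 849000 / 200000000 = 4.245 ms.
Transmission budget = 13.5 − 4.245 = 9.255 ms.
R ≥ L / t_tx = 45600 bits / 0.009255 s = 4.927 Mbps.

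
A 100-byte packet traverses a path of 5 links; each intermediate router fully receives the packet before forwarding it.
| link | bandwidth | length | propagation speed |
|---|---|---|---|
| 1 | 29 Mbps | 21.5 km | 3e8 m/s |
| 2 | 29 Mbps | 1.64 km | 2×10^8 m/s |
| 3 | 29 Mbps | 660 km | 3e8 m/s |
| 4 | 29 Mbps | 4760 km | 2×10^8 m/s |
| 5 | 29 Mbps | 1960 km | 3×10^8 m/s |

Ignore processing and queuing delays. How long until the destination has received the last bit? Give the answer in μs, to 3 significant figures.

L = 100 × 8 = 800 bits.
Transmission delay per hop = L/R = 800/29000000 = 27.5862 μs; 5 hops → 137.931 μs.
Propagation delays (d/s per hop): 71.6667, 8.2, 2200, 23800, 6533.33 μs; sum = 32613.2 μs.
End-to-end = 32800 μs.

32800 μs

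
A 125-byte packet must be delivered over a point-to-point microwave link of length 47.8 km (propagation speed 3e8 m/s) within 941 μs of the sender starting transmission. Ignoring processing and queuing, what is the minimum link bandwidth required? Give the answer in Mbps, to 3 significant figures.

L = 1000 bits.
Propagation delay = 47800 / 300000000 = 159.333 μs.
Transmission budget = 941 − 159.333 = 781.667 μs.
R ≥ L / t_tx = 1000 bits / 0.000781667 s = 1.28 Mbps.

1.28 Mbps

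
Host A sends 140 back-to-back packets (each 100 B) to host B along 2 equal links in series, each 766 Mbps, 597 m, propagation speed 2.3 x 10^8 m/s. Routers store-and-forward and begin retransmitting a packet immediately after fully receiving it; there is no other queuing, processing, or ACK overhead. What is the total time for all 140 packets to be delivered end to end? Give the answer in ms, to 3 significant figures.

0.152 ms

Per-hop transmission t_tx = L/R = 800/766000000 = 0.00104439 ms.
Per-hop propagation t_prop = 597/2.3e+08 = 0.00259565 ms.
Pipeline fill: first packet needs 2·t_tx to clear all hops; remaining 139 packets each add one t_tx.
Total = (2+140-1)·t_tx + 2·t_prop = 141·0.00104439 + 2·0.00259565 = 0.152 ms.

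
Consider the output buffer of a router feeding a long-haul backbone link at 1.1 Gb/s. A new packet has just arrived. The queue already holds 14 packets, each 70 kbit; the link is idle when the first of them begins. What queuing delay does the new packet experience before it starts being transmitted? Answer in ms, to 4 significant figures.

Each queued packet: L/R = 70000/1100000000 = 0.0636364 ms.
14 queued → 0.890909 ms.
Queuing delay = 0.8909 ms.

0.8909 ms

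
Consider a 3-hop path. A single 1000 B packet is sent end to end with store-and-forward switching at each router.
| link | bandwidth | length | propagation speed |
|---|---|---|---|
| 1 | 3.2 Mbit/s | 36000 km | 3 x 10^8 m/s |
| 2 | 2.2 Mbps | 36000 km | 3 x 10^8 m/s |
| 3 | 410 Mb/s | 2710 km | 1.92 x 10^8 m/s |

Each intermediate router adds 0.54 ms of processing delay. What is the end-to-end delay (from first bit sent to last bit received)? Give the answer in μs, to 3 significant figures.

261000 μs

L = 1000 × 8 = 8000 bits.
Transmission delays (L/R per hop): 2500, 3636.36, 19.5122 μs; sum = 6155.88 μs.
Propagation delays (d/s per hop): 120000, 120000, 14114.6 μs; sum = 254115 μs.
Processing at 2 router(s): 2 × 0.54 ms = 1080 μs.
End-to-end = 261000 μs.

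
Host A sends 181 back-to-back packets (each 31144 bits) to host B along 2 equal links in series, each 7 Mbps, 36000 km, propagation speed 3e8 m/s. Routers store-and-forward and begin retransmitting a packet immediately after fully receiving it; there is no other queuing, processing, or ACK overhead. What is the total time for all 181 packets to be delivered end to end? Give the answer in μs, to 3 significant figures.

1050000 μs

Per-hop transmission t_tx = L/R = 31144/7000000 = 4449.14 μs.
Per-hop propagation t_prop = 36000000/300000000 = 120000 μs.
Pipeline fill: first packet needs 2·t_tx to clear all hops; remaining 180 packets each add one t_tx.
Total = (2+181-1)·t_tx + 2·t_prop = 182·4449.14 + 2·120000 = 1050000 μs.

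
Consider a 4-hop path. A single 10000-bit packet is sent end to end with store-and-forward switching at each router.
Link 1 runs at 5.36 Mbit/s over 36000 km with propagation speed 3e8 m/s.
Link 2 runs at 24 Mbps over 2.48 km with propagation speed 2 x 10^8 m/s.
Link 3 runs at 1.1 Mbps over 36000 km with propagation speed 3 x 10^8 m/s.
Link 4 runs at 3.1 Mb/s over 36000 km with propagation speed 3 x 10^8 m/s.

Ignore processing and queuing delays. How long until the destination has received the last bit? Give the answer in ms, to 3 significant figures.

Transmission delays (L/R per hop): 1.86567, 0.416667, 9.09091, 3.22581 ms; sum = 14.5991 ms.
Propagation delays (d/s per hop): 120, 0.0124, 120, 120 ms; sum = 360.012 ms.
End-to-end = 375 ms.

375 ms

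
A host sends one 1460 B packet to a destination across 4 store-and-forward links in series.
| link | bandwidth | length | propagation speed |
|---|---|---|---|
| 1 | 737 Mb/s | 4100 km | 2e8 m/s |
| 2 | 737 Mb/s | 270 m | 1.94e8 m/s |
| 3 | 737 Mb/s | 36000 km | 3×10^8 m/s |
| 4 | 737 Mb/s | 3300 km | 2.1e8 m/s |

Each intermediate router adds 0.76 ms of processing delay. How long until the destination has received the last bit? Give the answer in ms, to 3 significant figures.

L = 1460 × 8 = 11680 bits.
Transmission delay per hop = L/R = 11680/737000000 = 0.015848 ms; 4 hops → 0.0633921 ms.
Propagation delays (d/s per hop): 20.5, 0.00139175, 120, 15.7143 ms; sum = 156.216 ms.
Processing at 3 router(s): 3 × 0.76 ms = 2.28 ms.
End-to-end = 159 ms.

159 ms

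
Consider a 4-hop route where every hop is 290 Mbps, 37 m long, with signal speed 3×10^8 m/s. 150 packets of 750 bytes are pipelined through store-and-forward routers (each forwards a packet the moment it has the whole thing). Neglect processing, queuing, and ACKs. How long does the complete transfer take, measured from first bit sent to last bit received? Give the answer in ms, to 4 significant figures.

Per-hop transmission t_tx = L/R = 6000/290000000 = 0.0206897 ms.
Per-hop propagation t_prop = 37/300000000 = 0.000123333 ms.
Pipeline fill: first packet needs 4·t_tx to clear all hops; remaining 149 packets each add one t_tx.
Total = (4+150-1)·t_tx + 4·t_prop = 153·0.0206897 + 4·0.000123333 = 3.166 ms.

3.166 ms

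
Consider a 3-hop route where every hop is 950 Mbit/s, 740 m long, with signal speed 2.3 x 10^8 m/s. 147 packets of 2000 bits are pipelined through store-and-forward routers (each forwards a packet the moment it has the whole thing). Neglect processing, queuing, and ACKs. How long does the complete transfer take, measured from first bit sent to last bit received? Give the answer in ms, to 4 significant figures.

0.3233 ms

Per-hop transmission t_tx = L/R = 2000/950000000 = 0.00210526 ms.
Per-hop propagation t_prop = 740/2.3e+08 = 0.00321739 ms.
Pipeline fill: first packet needs 3·t_tx to clear all hops; remaining 146 packets each add one t_tx.
Total = (3+147-1)·t_tx + 3·t_prop = 149·0.00210526 + 3·0.00321739 = 0.3233 ms.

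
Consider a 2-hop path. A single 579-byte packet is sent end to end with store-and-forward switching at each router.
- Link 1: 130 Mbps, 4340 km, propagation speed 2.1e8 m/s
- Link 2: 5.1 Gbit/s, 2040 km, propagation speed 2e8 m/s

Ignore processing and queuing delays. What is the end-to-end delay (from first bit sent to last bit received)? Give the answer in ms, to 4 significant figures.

30.90 ms

L = 579 × 8 = 4632 bits.
Transmission delays (L/R per hop): 0.0356308, 0.000908235 ms; sum = 0.036539 ms.
Propagation delays (d/s per hop): 20.6667, 10.2 ms; sum = 30.8667 ms.
End-to-end = 30.90 ms.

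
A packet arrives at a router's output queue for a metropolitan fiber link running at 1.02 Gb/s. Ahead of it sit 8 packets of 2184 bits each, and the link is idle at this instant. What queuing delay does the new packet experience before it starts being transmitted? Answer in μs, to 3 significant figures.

17.1 μs

Each queued packet: L/R = 2184/1020000000 = 2.14118 μs.
8 queued → 17.1294 μs.
Queuing delay = 17.1 μs.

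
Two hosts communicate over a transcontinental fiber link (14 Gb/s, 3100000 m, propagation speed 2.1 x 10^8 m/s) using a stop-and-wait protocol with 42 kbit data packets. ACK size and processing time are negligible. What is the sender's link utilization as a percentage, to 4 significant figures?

t_tx = L/R = 42000/14000000000 = 3e-06 s.
t_prop = 3100000/210000000 = 0.0147619 s; RTT = 0.0295238 s.
Cycle = t_tx + RTT = 0.0295268 s.
Utilization = t_tx / cycle = 3e-06/0.0295268 = 0.01016 %.

0.01016 %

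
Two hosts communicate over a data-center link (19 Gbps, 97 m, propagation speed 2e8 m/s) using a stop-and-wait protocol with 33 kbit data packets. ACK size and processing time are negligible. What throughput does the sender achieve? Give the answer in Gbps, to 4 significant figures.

t_tx = L/R = 33000/19000000000 = 1.73684e-06 s.
t_prop = 97/200000000 = 4.85e-07 s; RTT = 9.7e-07 s.
Cycle = t_tx + RTT = 2.70684e-06 s.
Throughput = L / cycle = 33000 / 2.70684e-06 = 12.19 Gbps.

12.19 Gbps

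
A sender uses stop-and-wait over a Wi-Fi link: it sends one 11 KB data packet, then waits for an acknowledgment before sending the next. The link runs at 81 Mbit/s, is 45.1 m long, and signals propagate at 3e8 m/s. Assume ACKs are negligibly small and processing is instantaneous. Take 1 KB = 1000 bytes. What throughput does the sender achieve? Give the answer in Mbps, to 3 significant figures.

81.0 Mbps

t_tx = L/R = 88000/81000000 = 0.00108642 s.
t_prop = 45.1/300000000 = 1.50333e-07 s; RTT = 3.00667e-07 s.
Cycle = t_tx + RTT = 0.00108672 s.
Throughput = L / cycle = 88000 / 0.00108672 = 81.0 Mbps.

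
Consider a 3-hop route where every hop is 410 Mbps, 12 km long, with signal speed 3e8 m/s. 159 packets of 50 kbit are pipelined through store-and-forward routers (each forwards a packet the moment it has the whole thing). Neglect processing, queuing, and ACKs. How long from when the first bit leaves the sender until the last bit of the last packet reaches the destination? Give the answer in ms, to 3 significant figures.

19.8 ms

Per-hop transmission t_tx = L/R = 50000/410000000 = 0.121951 ms.
Per-hop propagation t_prop = 12000/300000000 = 0.04 ms.
Pipeline fill: first packet needs 3·t_tx to clear all hops; remaining 158 packets each add one t_tx.
Total = (3+159-1)·t_tx + 3·t_prop = 161·0.121951 + 3·0.04 = 19.8 ms.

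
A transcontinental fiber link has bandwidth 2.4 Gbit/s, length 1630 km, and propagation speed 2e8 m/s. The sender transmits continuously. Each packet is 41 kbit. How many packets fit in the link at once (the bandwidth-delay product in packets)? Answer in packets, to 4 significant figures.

Propagation delay = 1630000 / 200000000 = 0.00815 s.
BDP = R × t_prop = 2400000000 × 0.00815 = 19560000 bits.
In packets of 41000 bits: 477.1 packets.

477.1 packets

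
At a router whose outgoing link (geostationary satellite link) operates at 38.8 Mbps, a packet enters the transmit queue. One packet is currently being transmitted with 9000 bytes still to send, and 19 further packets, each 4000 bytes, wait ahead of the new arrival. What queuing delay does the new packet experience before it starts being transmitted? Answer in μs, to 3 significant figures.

17500 μs

Each queued packet: L/R = 32000/38800000 = 824.742 μs.
19 queued → 15670.1 μs.
Plus remaining 72000 bits of current packet: 1855.67 μs.
Queuing delay = 17500 μs.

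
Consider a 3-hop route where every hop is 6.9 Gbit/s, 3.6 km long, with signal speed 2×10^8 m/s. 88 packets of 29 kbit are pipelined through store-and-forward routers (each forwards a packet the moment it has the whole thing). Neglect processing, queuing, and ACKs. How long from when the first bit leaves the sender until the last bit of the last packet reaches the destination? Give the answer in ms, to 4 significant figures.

Per-hop transmission t_tx = L/R = 29000/6900000000 = 0.0042029 ms.
Per-hop propagation t_prop = 3600/200000000 = 0.018 ms.
Pipeline fill: first packet needs 3·t_tx to clear all hops; remaining 87 packets each add one t_tx.
Total = (3+88-1)·t_tx + 3·t_prop = 90·0.0042029 + 3·0.018 = 0.4323 ms.

0.4323 ms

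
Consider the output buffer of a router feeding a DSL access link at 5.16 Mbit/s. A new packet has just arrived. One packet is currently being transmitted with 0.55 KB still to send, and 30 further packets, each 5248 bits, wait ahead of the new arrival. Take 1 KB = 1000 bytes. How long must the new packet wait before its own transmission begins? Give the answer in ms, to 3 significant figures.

Each queued packet: L/R = 5248/5160000 = 1.01705 ms.
30 queued → 30.5116 ms.
Plus remaining 4400 bits of current packet: 0.852713 ms.
Queuing delay = 31.4 ms.

31.4 ms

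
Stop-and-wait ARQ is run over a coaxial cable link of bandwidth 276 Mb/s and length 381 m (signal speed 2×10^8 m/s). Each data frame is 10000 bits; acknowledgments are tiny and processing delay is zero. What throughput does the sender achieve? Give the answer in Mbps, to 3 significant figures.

250 Mbps

t_tx = L/R = 10000/276000000 = 3.62319e-05 s.
t_prop = 381/200000000 = 1.905e-06 s; RTT = 3.81e-06 s.
Cycle = t_tx + RTT = 4.00419e-05 s.
Throughput = L / cycle = 10000 / 4.00419e-05 = 250 Mbps.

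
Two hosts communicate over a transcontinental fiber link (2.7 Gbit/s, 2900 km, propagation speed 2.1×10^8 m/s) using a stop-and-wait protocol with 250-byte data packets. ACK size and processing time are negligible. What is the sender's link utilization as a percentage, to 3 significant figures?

0.00268 %

t_tx = L/R = 2000/2700000000 = 7.40741e-07 s.
t_prop = 2900000/210000000 = 0.0138095 s; RTT = 0.027619 s.
Cycle = t_tx + RTT = 0.0276198 s.
Utilization = t_tx / cycle = 7.40741e-07/0.0276198 = 0.00268 %.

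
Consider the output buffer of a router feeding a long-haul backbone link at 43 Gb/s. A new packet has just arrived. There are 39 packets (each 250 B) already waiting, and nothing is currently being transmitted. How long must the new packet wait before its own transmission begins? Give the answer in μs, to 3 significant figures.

Each queued packet: L/R = 2000/43000000000 = 0.0465116 μs.
39 queued → 1.81395 μs.
Queuing delay = 1.81 μs.

1.81 μs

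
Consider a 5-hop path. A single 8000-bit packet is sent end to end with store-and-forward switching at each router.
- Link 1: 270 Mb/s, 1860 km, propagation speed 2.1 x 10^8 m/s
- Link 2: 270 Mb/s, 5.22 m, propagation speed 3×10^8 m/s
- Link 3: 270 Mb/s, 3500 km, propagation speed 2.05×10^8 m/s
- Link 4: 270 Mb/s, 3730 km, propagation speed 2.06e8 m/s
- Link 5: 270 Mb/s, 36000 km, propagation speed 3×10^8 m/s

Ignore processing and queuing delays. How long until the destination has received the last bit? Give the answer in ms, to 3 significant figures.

Transmission delay per hop = L/R = 8000/270000000 = 0.0296296 ms; 5 hops → 0.148148 ms.
Propagation delays (d/s per hop): 8.85714, 1.74e-05, 17.0732, 18.1068, 120 ms; sum = 164.037 ms.
End-to-end = 164 ms.

164 ms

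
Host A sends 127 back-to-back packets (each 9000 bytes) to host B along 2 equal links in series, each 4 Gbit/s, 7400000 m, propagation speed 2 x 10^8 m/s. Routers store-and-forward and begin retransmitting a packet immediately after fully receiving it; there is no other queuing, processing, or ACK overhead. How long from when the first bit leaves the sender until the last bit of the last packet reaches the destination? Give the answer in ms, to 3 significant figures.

Per-hop transmission t_tx = L/R = 72000/4000000000 = 0.018 ms.
Per-hop propagation t_prop = 7400000/200000000 = 37 ms.
Pipeline fill: first packet needs 2·t_tx to clear all hops; remaining 126 packets each add one t_tx.
Total = (2+127-1)·t_tx + 2·t_prop = 128·0.018 + 2·37 = 76.3 ms.

76.3 ms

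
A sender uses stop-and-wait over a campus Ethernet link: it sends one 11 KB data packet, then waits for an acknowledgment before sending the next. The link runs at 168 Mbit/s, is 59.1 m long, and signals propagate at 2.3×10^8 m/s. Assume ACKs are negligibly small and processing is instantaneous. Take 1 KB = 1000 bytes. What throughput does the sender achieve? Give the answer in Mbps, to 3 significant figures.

168 Mbps

t_tx = L/R = 88000/168000000 = 0.00052381 s.
t_prop = 59.1/2.3e+08 = 2.56957e-07 s; RTT = 5.13913e-07 s.
Cycle = t_tx + RTT = 0.000524323 s.
Throughput = L / cycle = 88000 / 0.000524323 = 168 Mbps.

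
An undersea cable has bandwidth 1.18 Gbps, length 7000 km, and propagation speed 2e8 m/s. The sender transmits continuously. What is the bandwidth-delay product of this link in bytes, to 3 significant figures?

5160000 bytes

Propagation delay = 7000000 / 200000000 = 0.035 s.
BDP = R × t_prop = 1180000000 × 0.035 = 41300000 bits.
In bytes: 41300000/8 = 5160000 bytes.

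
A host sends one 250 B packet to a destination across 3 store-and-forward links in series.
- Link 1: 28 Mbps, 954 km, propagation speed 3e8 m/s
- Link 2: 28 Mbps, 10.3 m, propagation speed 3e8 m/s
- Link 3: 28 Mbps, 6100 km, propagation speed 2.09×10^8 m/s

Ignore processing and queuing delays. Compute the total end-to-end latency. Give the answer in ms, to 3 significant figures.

L = 250 × 8 = 2000 bits.
Transmission delay per hop = L/R = 2000/28000000 = 0.0714286 ms; 3 hops → 0.214286 ms.
Propagation delays (d/s per hop): 3.18, 3.43333e-05, 29.1866 ms; sum = 32.3666 ms.
End-to-end = 32.6 ms.

32.6 ms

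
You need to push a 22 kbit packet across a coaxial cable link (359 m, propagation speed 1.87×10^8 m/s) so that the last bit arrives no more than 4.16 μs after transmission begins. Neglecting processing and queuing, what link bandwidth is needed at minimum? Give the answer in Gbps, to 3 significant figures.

Propagation delay = 359 / 187000000 = 1.91979 μs.
Transmission budget = 4.16 − 1.91979 = 2.24021 μs.
R ≥ L / t_tx = 22000 bits / 2.24021e-06 s = 9.82 Gbps.

9.82 Gbps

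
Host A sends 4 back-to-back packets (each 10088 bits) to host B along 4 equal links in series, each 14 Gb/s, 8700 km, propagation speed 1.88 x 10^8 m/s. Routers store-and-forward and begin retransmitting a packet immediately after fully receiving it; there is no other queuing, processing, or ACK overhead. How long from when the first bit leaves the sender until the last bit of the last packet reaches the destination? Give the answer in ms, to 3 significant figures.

Per-hop transmission t_tx = L/R = 10088/14000000000 = 0.000720571 ms.
Per-hop propagation t_prop = 8700000/188000000 = 46.2766 ms.
Pipeline fill: first packet needs 4·t_tx to clear all hops; remaining 3 packets each add one t_tx.
Total = (4+4-1)·t_tx + 4·t_prop = 7·0.000720571 + 4·46.2766 = 185 ms.

185 ms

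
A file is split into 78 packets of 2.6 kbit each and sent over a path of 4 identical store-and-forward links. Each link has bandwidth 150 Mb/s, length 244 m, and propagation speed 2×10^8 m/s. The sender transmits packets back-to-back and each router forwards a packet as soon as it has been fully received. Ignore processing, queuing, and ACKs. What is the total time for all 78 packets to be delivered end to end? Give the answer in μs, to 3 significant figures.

Per-hop transmission t_tx = L/R = 2600/150000000 = 17.3333 μs.
Per-hop propagation t_prop = 244/200000000 = 1.22 μs.
Pipeline fill: first packet needs 4·t_tx to clear all hops; remaining 77 packets each add one t_tx.
Total = (4+78-1)·t_tx + 4·t_prop = 81·17.3333 + 4·1.22 = 1410 μs.

1410 μs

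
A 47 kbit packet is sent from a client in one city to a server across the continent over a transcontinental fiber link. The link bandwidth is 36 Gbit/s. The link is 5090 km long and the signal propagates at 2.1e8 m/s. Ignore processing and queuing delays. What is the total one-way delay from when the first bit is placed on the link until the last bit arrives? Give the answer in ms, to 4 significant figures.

L = 47000 bits.
Transmission delay = L/R = 47000 / 36000000000 = 0.00130556 ms.
Propagation delay = d/s = 5090000 m / 210000000 m/s = 24.2381 ms.
Total = 24.24 ms.

24.24 ms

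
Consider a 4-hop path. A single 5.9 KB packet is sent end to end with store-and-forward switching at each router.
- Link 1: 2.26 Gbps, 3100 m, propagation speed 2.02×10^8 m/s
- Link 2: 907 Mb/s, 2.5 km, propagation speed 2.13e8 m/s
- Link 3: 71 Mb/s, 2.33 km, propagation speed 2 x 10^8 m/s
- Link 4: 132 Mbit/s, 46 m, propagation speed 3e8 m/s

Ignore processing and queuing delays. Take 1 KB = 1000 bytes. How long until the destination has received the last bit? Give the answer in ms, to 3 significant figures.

1.13 ms

L = 47200 bits.
Transmission delays (L/R per hop): 0.020885, 0.0520397, 0.664789, 0.357576 ms; sum = 1.09529 ms.
Propagation delays (d/s per hop): 0.0153465, 0.0117371, 0.01165, 0.000153333 ms; sum = 0.038887 ms.
End-to-end = 1.13 ms.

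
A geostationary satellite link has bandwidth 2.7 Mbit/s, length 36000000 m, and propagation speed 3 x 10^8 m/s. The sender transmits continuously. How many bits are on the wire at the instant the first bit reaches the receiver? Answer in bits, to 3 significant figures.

324000 bits

Propagation delay = 36000000 / 300000000 = 0.12 s.
BDP = R × t_prop = 2700000 × 0.12 = 324000 bits.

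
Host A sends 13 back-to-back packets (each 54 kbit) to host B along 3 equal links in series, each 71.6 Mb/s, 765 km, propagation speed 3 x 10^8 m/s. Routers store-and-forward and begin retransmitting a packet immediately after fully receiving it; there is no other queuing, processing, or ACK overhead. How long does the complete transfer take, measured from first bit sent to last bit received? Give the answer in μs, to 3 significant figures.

Per-hop transmission t_tx = L/R = 54000/71600000 = 754.19 μs.
Per-hop propagation t_prop = 765000/300000000 = 2550 μs.
Pipeline fill: first packet needs 3·t_tx to clear all hops; remaining 12 packets each add one t_tx.
Total = (3+13-1)·t_tx + 3·t_prop = 15·754.19 + 3·2550 = 19000 μs.

19000 μs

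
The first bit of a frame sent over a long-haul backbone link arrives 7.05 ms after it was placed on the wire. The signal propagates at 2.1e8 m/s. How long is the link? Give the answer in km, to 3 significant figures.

d = s × t_prop = 210000000 × 0.00705 = 1480 km.

1480 km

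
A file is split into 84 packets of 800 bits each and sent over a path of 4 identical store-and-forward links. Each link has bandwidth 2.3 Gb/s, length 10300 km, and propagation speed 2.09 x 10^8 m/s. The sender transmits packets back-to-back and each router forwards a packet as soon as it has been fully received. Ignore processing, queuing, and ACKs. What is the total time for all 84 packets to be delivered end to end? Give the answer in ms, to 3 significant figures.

197 ms

Per-hop transmission t_tx = L/R = 800/2300000000 = 0.000347826 ms.
Per-hop propagation t_prop = 10300000/209000000 = 49.2823 ms.
Pipeline fill: first packet needs 4·t_tx to clear all hops; remaining 83 packets each add one t_tx.
Total = (4+84-1)·t_tx + 4·t_prop = 87·0.000347826 + 4·49.2823 = 197 ms.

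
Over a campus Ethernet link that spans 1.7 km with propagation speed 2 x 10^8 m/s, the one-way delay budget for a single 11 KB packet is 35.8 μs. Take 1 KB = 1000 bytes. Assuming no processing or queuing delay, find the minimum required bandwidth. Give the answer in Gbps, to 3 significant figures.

3.22 Gbps

L = 88000 bits.
Propagation delay = 1700 / 200000000 = 8.5 μs.
Transmission budget = 35.8 − 8.5 = 27.3 μs.
R ≥ L / t_tx = 88000 bits / 2.73e-05 s = 3.22 Gbps.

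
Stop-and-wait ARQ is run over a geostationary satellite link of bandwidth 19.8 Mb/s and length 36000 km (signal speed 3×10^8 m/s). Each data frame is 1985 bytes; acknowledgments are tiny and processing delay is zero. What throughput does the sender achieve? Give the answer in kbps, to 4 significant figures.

t_tx = L/R = 15880/19800000 = 0.00080202 s.
t_prop = 36000000/300000000 = 0.12 s; RTT = 0.24 s.
Cycle = t_tx + RTT = 0.240802 s.
Throughput = L / cycle = 15880 / 0.240802 = 65.95 kbps.

65.95 kbps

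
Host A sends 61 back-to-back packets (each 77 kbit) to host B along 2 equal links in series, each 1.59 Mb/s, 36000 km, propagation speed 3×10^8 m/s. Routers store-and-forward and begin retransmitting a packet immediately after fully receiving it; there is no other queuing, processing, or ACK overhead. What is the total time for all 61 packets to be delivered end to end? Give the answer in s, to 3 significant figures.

Per-hop transmission t_tx = L/R = 77000/1590000 = 0.0484277 s.
Per-hop propagation t_prop = 36000000/300000000 = 0.12 s.
Pipeline fill: first packet needs 2·t_tx to clear all hops; remaining 60 packets each add one t_tx.
Total = (2+61-1)·t_tx + 2·t_prop = 62·0.0484277 + 2·0.12 = 3.24 s.

3.24 s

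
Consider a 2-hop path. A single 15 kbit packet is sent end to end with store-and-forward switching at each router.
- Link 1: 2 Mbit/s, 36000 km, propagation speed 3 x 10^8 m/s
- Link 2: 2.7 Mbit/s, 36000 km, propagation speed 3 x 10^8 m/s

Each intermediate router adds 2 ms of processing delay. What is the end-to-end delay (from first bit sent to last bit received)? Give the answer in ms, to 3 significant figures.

L = 15000 bits.
Transmission delays (L/R per hop): 7.5, 5.55556 ms; sum = 13.0556 ms.
Propagation delays (d/s per hop): 120, 120 ms; sum = 240 ms.
Processing at 1 router(s): 1 × 2 ms = 2 ms.
End-to-end = 255 ms.

255 ms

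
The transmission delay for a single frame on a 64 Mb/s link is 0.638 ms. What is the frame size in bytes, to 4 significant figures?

L = R × t_tx = 64000000 b/s × 0.000638 s = 40832 bits.
In bytes: 40832 / 8 = 5104 bytes.

5104 bytes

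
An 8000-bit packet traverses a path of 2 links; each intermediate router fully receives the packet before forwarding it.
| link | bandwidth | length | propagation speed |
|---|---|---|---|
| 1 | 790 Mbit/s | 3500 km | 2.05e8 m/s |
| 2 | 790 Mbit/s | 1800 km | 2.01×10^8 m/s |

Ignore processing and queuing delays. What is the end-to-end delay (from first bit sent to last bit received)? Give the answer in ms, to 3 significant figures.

26.0 ms

Transmission delay per hop = L/R = 8000/790000000 = 0.0101266 ms; 2 hops → 0.0202532 ms.
Propagation delays (d/s per hop): 17.0732, 8.95522 ms; sum = 26.0284 ms.
End-to-end = 26.0 ms.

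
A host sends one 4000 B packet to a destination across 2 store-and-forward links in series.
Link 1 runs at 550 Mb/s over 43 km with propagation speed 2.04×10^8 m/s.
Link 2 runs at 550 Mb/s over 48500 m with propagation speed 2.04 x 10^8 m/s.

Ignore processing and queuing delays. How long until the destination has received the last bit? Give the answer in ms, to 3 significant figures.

0.565 ms

L = 4000 × 8 = 32000 bits.
Transmission delay per hop = L/R = 32000/550000000 = 0.0581818 ms; 2 hops → 0.116364 ms.
Propagation delays (d/s per hop): 0.210784, 0.237745 ms; sum = 0.448529 ms.
End-to-end = 0.565 ms.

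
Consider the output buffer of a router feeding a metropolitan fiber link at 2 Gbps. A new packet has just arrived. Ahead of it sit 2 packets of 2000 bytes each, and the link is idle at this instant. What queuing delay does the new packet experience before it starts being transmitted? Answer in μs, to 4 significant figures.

Each queued packet: L/R = 16000/2000000000 = 8 μs.
2 queued → 16 μs.
Queuing delay = 16.00 μs.

16.00 μs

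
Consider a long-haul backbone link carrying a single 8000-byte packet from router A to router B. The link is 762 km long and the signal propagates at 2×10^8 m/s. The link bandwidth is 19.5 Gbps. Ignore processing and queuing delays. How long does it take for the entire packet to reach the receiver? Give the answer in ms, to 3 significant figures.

L = 8000 × 8 = 64000 bits.
Transmission delay = L/R = 64000 / 19500000000 = 0.00328205 ms.
Propagation delay = d/s = 762000 m / 200000000 m/s = 3.81 ms.
Total = 3.81 ms.

3.81 ms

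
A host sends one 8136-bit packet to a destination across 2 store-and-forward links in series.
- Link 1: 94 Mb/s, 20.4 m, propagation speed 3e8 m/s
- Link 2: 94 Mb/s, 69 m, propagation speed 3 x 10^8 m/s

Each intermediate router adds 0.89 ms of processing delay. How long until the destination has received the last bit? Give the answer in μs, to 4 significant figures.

Transmission delay per hop = L/R = 8136/94000000 = 86.5532 μs; 2 hops → 173.106 μs.
Propagation delays (d/s per hop): 0.068, 0.23 μs; sum = 0.298 μs.
Processing at 1 router(s): 1 × 0.89 ms = 890 μs.
End-to-end = 1063 μs.

1063 μs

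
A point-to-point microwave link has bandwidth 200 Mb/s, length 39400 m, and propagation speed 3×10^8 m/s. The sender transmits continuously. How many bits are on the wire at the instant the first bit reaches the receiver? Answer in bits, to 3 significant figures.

26300 bits

Propagation delay = 39400 / 300000000 = 0.000131333 s.
BDP = R × t_prop = 200000000 × 0.000131333 = 26266.7 bits.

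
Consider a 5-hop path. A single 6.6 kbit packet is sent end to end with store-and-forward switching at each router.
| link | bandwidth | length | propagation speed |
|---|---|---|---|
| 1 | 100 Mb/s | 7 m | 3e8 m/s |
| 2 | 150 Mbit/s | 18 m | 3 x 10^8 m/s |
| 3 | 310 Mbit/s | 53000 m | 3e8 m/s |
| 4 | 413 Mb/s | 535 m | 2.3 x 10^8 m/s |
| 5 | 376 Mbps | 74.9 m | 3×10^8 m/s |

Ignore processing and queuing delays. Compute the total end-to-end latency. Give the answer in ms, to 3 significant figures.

0.344 ms

L = 6600 bits.
Transmission delays (L/R per hop): 0.066, 0.044, 0.0212903, 0.0159806, 0.0175532 ms; sum = 0.164824 ms.
Propagation delays (d/s per hop): 2.33333e-05, 6e-05, 0.176667, 0.00232609, 0.000249667 ms; sum = 0.179326 ms.
End-to-end = 0.344 ms.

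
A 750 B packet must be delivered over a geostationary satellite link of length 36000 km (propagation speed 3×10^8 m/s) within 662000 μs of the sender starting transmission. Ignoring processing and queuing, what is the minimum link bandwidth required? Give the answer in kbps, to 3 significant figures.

L = 6000 bits.
Propagation delay = 36000000 / 300000000 = 120000 μs.
Transmission budget = 662000 − 120000 = 542000 μs.
R ≥ L / t_tx = 6000 bits / 0.542 s = 11.1 kbps.

11.1 kbps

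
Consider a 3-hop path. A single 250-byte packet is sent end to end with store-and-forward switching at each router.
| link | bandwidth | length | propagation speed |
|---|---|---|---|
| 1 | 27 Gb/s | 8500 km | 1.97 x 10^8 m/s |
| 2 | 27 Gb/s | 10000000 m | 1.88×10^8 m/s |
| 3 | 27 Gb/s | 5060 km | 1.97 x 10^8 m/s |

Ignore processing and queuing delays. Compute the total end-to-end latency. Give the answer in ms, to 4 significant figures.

122.0 ms

L = 250 × 8 = 2000 bits.
Transmission delay per hop = L/R = 2000/27000000000 = 7.40741e-05 ms; 3 hops → 0.000222222 ms.
Propagation delays (d/s per hop): 43.1472, 53.1915, 25.6853 ms; sum = 122.024 ms.
End-to-end = 122.0 ms.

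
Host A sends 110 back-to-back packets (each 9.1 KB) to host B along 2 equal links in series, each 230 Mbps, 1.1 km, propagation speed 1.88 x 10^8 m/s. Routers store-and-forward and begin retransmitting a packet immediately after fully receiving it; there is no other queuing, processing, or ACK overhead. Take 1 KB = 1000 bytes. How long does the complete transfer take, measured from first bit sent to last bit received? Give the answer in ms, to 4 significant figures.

35.15 ms

Per-hop transmission t_tx = L/R = 72800/230000000 = 0.316522 ms.
Per-hop propagation t_prop = 1100/188000000 = 0.00585106 ms.
Pipeline fill: first packet needs 2·t_tx to clear all hops; remaining 109 packets each add one t_tx.
Total = (2+110-1)·t_tx + 2·t_prop = 111·0.316522 + 2·0.00585106 = 35.15 ms.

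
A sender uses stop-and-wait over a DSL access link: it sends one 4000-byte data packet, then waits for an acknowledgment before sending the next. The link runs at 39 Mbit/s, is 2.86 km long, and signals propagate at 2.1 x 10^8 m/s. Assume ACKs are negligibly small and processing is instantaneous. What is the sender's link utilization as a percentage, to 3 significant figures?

96.8 %

t_tx = L/R = 32000/39000000 = 0.000820513 s.
t_prop = 2860/210000000 = 1.3619e-05 s; RTT = 2.72381e-05 s.
Cycle = t_tx + RTT = 0.000847751 s.
Utilization = t_tx / cycle = 0.000820513/0.000847751 = 96.8 %.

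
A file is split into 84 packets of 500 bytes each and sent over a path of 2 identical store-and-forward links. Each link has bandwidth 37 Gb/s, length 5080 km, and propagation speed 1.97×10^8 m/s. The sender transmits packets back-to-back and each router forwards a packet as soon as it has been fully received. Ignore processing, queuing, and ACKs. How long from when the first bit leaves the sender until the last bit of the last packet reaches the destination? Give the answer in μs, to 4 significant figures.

51580 μs

Per-hop transmission t_tx = L/R = 4000/37000000000 = 0.108108 μs.
Per-hop propagation t_prop = 5080000/197000000 = 25786.8 μs.
Pipeline fill: first packet needs 2·t_tx to clear all hops; remaining 83 packets each add one t_tx.
Total = (2+84-1)·t_tx + 2·t_prop = 85·0.108108 + 2·25786.8 = 51580 μs.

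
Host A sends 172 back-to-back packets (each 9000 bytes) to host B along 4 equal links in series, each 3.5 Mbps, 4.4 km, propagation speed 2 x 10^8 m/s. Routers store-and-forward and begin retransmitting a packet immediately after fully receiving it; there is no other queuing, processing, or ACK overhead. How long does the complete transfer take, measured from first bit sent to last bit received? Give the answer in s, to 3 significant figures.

3.60 s

Per-hop transmission t_tx = L/R = 72000/3500000 = 0.0205714 s.
Per-hop propagation t_prop = 4400/200000000 = 2.2e-05 s.
Pipeline fill: first packet needs 4·t_tx to clear all hops; remaining 171 packets each add one t_tx.
Total = (4+172-1)·t_tx + 4·t_prop = 175·0.0205714 + 4·2.2e-05 = 3.60 s.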